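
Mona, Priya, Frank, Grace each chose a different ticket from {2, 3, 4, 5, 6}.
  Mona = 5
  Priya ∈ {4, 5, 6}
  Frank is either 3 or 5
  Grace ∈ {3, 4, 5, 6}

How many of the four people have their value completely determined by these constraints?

Mona's domain is down to {5}, so Mona = 5. Eliminate 5 elsewhere: Priya, Frank, Grace.
Frank must be 3 (only option left). Strike 3 from Grace.
Determined: Mona=5, Frank=3. The other people each still have more than one consistent value. That makes 2.

2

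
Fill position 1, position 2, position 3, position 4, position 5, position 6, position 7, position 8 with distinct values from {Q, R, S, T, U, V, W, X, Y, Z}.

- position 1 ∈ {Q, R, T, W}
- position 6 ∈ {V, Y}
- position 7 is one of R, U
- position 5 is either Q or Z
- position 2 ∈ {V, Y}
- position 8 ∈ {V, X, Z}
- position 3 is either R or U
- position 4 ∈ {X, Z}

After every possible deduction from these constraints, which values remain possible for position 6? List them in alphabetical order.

position 2 and position 6 between them cover only {V, Y} — a naked pair. Remove those values from position 8.
position 3 and position 7 between them cover only {R, U} — a naked pair. Remove those values from position 1.
position 4 and position 8 share exactly the 2 values {X, Z}; by pigeonhole those values go to them, so strike X, Z from position 5.
position 5 must be Q (only option left). Eliminate Q elsewhere: position 1.
No further eliminations apply; position 6 can still be any of V, Y.

V, Y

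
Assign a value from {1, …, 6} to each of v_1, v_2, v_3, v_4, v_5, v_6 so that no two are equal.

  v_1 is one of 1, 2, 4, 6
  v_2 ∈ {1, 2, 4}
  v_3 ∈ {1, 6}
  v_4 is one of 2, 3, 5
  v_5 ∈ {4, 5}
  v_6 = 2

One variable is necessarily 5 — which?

v_5

v_6 must be 2 (only option left). Eliminate 2 elsewhere: v_1, v_2, v_4.
The 5 still-open variables draw from only 5 values {1, 3, 4, 5, 6}, so each is used; only v_4 can be 3, hence v_4 = 3.
The 4 still-open variables together cover exactly {1, 4, 5, 6} — 4 values for 4 variables — and 5 appears only in v_5's list, so v_5 = 5.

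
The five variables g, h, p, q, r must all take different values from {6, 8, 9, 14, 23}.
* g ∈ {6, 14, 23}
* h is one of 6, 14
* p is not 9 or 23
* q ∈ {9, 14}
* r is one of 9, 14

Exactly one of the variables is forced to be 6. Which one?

The 5 variables together cover exactly {6, 8, 9, 14, 23} — 5 values for 5 variables — and 8 appears only in p's list, so p = 8.
Among the 4 still-open variables, 23 fits only g (and all 4 values in {6, 9, 14, 23} must be used), so g = 23.
The 3 still-open variables together cover exactly {6, 9, 14} — 3 values for 3 variables — and 6 appears only in h's list, so h = 6.

h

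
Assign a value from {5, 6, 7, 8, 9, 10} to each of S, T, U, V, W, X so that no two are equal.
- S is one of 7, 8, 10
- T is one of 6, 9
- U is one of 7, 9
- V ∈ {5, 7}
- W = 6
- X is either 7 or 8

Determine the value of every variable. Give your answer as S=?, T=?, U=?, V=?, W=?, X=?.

W's domain is down to {6}, so W = 6. Eliminate 6 elsewhere: T.
T's domain is down to {9}, so T = 9. Remove 9 from U.
U has just one choice, so U = 7. Eliminate 7 elsewhere: S, V, X.
V has just one choice, so V = 5.
X must be 8 (only option left). Strike 8 from S.
That leaves S = 10.

S=10, T=9, U=7, V=5, W=6, X=8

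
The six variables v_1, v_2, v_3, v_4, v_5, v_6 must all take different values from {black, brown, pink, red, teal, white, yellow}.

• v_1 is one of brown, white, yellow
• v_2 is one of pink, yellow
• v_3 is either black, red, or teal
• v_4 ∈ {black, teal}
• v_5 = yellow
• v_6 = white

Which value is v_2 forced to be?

pink

v_5's domain is down to {yellow}, so v_5 = yellow. So v_1, v_2 can't be yellow.
So v_2 = pink.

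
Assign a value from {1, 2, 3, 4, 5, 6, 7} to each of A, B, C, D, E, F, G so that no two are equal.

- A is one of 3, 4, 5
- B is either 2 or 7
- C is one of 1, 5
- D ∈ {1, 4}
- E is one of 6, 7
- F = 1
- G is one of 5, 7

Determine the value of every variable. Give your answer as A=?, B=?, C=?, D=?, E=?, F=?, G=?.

A=3, B=2, C=5, D=4, E=6, F=1, G=7

F has just one choice, so F = 1. So C, D can't be 1.
C must be 5 (only option left). Remove 5 from A, G.
D must be 4 (only option left). Strike 4 from A.
That leaves G = 7. Remove 7 from B, E.
That leaves A = 3.
B has just one choice, so B = 2.
That leaves E = 6.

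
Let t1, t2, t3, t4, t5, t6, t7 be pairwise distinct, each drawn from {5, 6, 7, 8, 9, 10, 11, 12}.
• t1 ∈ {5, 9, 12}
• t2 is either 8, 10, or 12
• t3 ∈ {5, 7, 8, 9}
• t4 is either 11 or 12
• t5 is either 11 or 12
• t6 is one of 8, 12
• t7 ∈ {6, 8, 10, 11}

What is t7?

t4 and t5 share exactly the 2 values {11, 12}; by pigeonhole those values go to them, so strike 11, 12 from t1, t2, t6, t7.
That leaves t6 = 8. Remove 8 from t2, t3, t7.
t2 has just one choice, so t2 = 10. So t7 can't be 10.
So t7 = 6.

6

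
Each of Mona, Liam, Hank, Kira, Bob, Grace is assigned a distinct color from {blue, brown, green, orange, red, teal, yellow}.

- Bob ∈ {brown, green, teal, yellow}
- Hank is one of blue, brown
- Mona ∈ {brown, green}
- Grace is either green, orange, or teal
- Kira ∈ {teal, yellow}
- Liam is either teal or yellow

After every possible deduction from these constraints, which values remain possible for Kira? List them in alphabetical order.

The 6 variables together cover exactly {blue, brown, green, orange, teal, yellow} — 6 values for 6 variables — and blue appears only in Hank's list, so Hank = blue.
The 5 still-open variables together cover exactly {brown, green, orange, teal, yellow} — 5 values for 5 variables — and orange appears only in Grace's list, so Grace = orange.
Liam and Kira share exactly the 2 values {teal, yellow}; by pigeonhole those values go to them, so strike teal, yellow from Bob.
No further eliminations apply; Kira can still be any of teal, yellow.

teal, yellow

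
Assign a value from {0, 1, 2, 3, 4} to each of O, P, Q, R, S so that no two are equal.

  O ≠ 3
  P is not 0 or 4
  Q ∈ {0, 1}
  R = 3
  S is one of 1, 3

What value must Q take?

0

R must be 3 (only option left). Eliminate 3 elsewhere: P, S.
S's domain is down to {1}, so S = 1. Remove 1 from O, P, Q.
So Q = 0.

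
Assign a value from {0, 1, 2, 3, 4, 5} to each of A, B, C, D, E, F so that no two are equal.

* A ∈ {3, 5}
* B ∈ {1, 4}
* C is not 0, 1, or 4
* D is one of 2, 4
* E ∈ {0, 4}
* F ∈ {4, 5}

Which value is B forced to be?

1

The 6 variables draw from only 6 values {0, 1, 2, 3, 4, 5}, so each is used; only E can be 0, hence E = 0.
Among the 5 still-open variables, 1 fits only B (and all 5 values in {1, 2, 3, 4, 5} must be used), so B = 1.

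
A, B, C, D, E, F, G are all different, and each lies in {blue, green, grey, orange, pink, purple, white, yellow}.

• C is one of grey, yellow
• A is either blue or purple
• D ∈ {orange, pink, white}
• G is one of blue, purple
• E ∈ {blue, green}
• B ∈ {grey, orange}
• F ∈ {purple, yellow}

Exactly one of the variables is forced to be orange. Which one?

A and G between them cover only {blue, purple} — a naked pair. Remove those values from E, F.
E's domain is down to {green}, so E = green.
That leaves F = yellow. Strike yellow from C.
C has just one choice, so C = grey. Strike grey from B.
So orange goes to B.

B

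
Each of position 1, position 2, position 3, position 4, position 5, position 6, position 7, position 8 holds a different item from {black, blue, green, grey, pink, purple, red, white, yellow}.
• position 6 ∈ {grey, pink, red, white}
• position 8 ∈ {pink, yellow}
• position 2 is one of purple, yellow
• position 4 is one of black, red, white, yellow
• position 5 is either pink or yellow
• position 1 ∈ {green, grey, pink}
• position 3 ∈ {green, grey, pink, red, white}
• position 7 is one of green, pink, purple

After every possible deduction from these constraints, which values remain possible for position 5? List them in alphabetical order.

pink, yellow

Among the 8 variables, black fits only position 4 (and all 8 values in {black, green, grey, pink, purple, red, white, yellow} must be used), so position 4 = black.
position 5 and position 8 share exactly the 2 values {pink, yellow}; by pigeonhole those values go to them, so strike pink, yellow from position 1, position 2, position 3, position 6, position 7.
position 2 has just one choice, so position 2 = purple. Remove purple from position 7.
position 7's domain is down to {green}, so position 7 = green. Strike green from position 1, position 3.
position 1 must be grey (only option left). Remove grey from position 3, position 6.
No further eliminations apply; position 5 can still be any of pink, yellow.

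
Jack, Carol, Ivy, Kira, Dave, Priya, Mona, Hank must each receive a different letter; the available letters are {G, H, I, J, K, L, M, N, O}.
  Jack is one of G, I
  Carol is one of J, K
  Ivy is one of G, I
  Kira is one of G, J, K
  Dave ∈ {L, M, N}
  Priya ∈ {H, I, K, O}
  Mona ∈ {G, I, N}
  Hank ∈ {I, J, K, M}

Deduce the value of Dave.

L

Jack and Ivy between them cover only {G, I} — a naked pair. Remove those values from Kira, Priya, Mona, Hank.
Mona must be N (only option left). So Dave can't be N.
Carol and Kira between them cover only {J, K} — a naked pair. Remove those values from Priya, Hank.
Hank must be M (only option left). Remove M from Dave.
So Dave = L.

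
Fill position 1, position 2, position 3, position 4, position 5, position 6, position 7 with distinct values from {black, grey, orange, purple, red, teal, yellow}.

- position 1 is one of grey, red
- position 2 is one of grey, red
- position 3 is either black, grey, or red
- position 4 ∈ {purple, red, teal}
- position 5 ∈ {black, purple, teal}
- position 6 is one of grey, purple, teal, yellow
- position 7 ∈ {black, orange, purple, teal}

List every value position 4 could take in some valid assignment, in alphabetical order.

The 7 variables together cover exactly {black, grey, orange, purple, red, teal, yellow} — 7 values for 7 variables — and orange appears only in position 7's list, so position 7 = orange.
The 6 still-open variables together cover exactly {black, grey, purple, red, teal, yellow} — 6 values for 6 variables — and yellow appears only in position 6's list, so position 6 = yellow.
position 1 and position 2 between them cover only {grey, red} — a naked pair. Remove those values from position 3, position 4.
That leaves position 3 = black. So position 5 can't be black.
No further eliminations apply; position 4 can still be any of purple, teal.

purple, teal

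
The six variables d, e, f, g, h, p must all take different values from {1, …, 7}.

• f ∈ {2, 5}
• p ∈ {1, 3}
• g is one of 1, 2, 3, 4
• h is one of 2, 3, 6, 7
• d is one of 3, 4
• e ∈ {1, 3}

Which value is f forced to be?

The 2 variables e and p are confined to {1, 3}, which locks those values in; drop them from d, g, h.
d must be 4 (only option left). Remove 4 from g.
That leaves g = 2. Eliminate 2 elsewhere: f, h.
So f = 5.

5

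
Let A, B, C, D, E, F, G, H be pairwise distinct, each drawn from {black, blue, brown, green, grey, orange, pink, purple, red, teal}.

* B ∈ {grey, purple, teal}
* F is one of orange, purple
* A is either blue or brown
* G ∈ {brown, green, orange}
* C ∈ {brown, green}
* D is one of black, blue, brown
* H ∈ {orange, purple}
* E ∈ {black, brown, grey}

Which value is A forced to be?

blue

The 8 variables draw from only 8 values {black, blue, brown, green, grey, orange, purple, teal}, so each is used; only B can be teal, hence B = teal.
The 7 still-open variables together cover exactly {black, blue, brown, green, grey, orange, purple} — 7 values for 7 variables — and grey appears only in E's list, so E = grey.
The 6 still-open variables draw from only 6 values {black, blue, brown, green, orange, purple}, so each is used; only D can be black, hence D = black.
The 5 still-open variables draw from only 5 values {blue, brown, green, orange, purple}, so each is used; only A can be blue, hence A = blue.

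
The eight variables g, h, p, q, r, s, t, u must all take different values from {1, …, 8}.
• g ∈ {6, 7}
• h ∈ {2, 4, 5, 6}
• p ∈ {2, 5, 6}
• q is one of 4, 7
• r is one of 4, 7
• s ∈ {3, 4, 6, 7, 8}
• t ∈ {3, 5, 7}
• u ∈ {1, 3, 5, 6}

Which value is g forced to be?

The 8 variables draw from only 8 values {1, 2, 3, 4, 5, 6, 7, 8}, so each is used; only u can be 1, hence u = 1.
The 7 still-open variables together cover exactly {2, 3, 4, 5, 6, 7, 8} — 7 values for 7 variables — and 8 appears only in s's list, so s = 8.
The 6 still-open variables draw from only 6 values {2, 3, 4, 5, 6, 7}, so each is used; only t can be 3, hence t = 3.
The 2 variables q and r are confined to {4, 7}, which locks those values in; drop them from g, h.
So g = 6.

6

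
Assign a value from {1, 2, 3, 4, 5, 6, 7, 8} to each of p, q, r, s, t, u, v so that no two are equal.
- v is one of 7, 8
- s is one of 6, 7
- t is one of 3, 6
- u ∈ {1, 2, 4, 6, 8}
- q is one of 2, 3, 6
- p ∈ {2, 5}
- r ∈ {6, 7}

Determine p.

5

The 2 variables r and s are confined to {6, 7}, which locks those values in; drop them from q, t, u, v.
That leaves t = 3. Eliminate 3 elsewhere: q.
That leaves v = 8. So u can't be 8.
q must be 2 (only option left). Eliminate 2 elsewhere: p, u.
So p = 5.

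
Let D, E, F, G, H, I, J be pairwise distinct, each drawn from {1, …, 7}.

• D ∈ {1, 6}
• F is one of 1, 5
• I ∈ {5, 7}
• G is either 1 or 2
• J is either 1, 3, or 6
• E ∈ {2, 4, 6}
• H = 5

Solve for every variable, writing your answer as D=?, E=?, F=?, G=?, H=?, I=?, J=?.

D=6, E=4, F=1, G=2, H=5, I=7, J=3

H's domain is down to {5}, so H = 5. Strike 5 from F, I.
I has just one choice, so I = 7.
That leaves F = 1. Remove 1 from D, G, J.
G must be 2 (only option left). Strike 2 from E.
That leaves D = 6. Strike 6 from E, J.
That leaves E = 4.
J must be 3 (only option left).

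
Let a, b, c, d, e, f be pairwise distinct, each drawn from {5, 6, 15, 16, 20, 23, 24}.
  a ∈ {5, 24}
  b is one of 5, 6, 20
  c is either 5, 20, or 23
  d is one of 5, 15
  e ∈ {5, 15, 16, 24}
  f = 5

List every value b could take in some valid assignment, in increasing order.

f has just one choice, so f = 5. Eliminate 5 elsewhere: a, b, c, d, e.
That leaves a = 24. Strike 24 from e.
d has just one choice, so d = 15. Eliminate 15 elsewhere: e.
That leaves e = 16.
No further eliminations apply; b can still be any of 6, 20.

6, 20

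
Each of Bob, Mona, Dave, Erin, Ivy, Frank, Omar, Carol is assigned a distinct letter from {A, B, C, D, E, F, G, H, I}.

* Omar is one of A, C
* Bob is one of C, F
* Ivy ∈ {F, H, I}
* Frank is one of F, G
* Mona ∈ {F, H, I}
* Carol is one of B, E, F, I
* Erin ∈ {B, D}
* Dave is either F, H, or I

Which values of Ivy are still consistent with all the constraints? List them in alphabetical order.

Mona, Dave, Ivy between them cover only {F, H, I} — a naked triple. Remove those values from Bob, Frank, Carol.
Bob has just one choice, so Bob = C. Remove C from Omar.
Frank's domain is down to {G}, so Frank = G.
Omar has just one choice, so Omar = A.
No further eliminations apply; Ivy can still be any of F, H, I.

F, H, I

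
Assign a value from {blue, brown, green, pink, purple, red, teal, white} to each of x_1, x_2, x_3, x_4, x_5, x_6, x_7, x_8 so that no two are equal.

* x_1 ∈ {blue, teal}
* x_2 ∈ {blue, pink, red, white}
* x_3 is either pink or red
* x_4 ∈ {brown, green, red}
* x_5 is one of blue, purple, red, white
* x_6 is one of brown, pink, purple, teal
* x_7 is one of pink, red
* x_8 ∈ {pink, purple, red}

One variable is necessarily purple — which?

Among the 8 variables, green fits only x_4 (and all 8 values in {blue, brown, green, pink, purple, red, teal, white} must be used), so x_4 = green.
The 7 still-open variables together cover exactly {blue, brown, pink, purple, red, teal, white} — 7 values for 7 variables — and brown appears only in x_6's list, so x_6 = brown.
The 6 still-open variables draw from only 6 values {blue, pink, purple, red, teal, white}, so each is used; only x_1 can be teal, hence x_1 = teal.
x_3 and x_7 share exactly the 2 values {pink, red}; by pigeonhole those values go to them, so strike pink, red from x_2, x_5, x_8.
So purple goes to x_8.

x_8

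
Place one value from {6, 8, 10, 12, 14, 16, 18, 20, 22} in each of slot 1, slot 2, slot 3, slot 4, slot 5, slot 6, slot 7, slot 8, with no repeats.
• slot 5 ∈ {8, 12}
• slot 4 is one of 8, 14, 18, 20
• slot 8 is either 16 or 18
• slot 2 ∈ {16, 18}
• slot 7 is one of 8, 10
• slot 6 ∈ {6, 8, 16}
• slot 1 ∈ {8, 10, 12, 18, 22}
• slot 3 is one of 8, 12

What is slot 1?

22

The 2 variables slot 2 and slot 8 are confined to {16, 18}, which locks those values in; drop them from slot 1, slot 4, slot 6.
slot 3 and slot 5 between them cover only {8, 12} — a naked pair. Remove those values from slot 1, slot 4, slot 6, slot 7.
slot 6's domain is down to {6}, so slot 6 = 6.
slot 7's domain is down to {10}, so slot 7 = 10. Remove 10 from slot 1.
So slot 1 = 22.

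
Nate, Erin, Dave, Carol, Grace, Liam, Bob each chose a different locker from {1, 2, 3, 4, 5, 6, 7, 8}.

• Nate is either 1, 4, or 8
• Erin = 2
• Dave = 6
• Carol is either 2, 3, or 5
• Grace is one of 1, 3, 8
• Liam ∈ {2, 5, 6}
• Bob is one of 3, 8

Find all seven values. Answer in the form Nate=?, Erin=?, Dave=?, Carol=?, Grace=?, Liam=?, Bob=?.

Nate=4, Erin=2, Dave=6, Carol=3, Grace=1, Liam=5, Bob=8

Erin must be 2 (only option left). Strike 2 from Carol, Liam.
Dave has just one choice, so Dave = 6. So Liam can't be 6.
Liam has just one choice, so Liam = 5. Eliminate 5 elsewhere: Carol.
That leaves Carol = 3. Remove 3 from Grace, Bob.
Bob's domain is down to {8}, so Bob = 8. Eliminate 8 elsewhere: Nate, Grace.
Grace must be 1 (only option left). Strike 1 from Nate.
That leaves Nate = 4.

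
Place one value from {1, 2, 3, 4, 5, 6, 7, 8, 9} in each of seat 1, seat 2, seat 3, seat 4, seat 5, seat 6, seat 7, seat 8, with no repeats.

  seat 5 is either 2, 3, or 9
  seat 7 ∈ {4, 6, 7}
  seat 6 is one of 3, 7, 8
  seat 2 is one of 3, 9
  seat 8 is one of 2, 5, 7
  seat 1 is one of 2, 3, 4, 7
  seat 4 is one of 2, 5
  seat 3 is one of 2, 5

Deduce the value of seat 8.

7

Among the 8 variables, 6 fits only seat 7 (and all 8 values in {2, 3, 4, 5, 6, 7, 8, 9} must be used), so seat 7 = 6.
Among the 7 still-open variables, 4 fits only seat 1 (and all 7 values in {2, 3, 4, 5, 7, 8, 9} must be used), so seat 1 = 4.
Among the 6 still-open variables, 8 fits only seat 6 (and all 6 values in {2, 3, 5, 7, 8, 9} must be used), so seat 6 = 8.
The 5 still-open variables together cover exactly {2, 3, 5, 7, 9} — 5 values for 5 variables — and 7 appears only in seat 8's list, so seat 8 = 7.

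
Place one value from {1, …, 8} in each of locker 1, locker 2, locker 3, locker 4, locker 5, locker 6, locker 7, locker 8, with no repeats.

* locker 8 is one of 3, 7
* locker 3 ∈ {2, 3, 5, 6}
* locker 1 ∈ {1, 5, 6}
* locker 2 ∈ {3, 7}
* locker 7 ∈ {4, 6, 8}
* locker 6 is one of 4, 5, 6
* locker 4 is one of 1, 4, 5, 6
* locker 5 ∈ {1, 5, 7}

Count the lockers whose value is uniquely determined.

Among the 8 variables, 2 fits only locker 3 (and all 8 values in {1, 2, 3, 4, 5, 6, 7, 8} must be used), so locker 3 = 2.
Among the 7 still-open variables, 8 fits only locker 7 (and all 7 values in {1, 3, 4, 5, 6, 7, 8} must be used), so locker 7 = 8.
locker 2 and locker 8 share exactly the 2 values {3, 7}; by pigeonhole those values go to them, so strike 3, 7 from locker 5.
Determined: locker 3=2, locker 7=8. The other lockers each still have more than one consistent value. That makes 2.

2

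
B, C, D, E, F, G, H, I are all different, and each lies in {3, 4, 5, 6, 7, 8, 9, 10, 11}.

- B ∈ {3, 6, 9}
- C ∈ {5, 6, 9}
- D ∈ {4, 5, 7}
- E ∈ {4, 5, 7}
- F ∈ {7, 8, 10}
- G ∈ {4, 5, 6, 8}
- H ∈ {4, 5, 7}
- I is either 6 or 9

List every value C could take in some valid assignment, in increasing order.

6, 9

Among the 8 variables, 3 fits only B (and all 8 values in {3, 4, 5, 6, 7, 8, 9, 10} must be used), so B = 3.
The 7 still-open variables draw from only 7 values {4, 5, 6, 7, 8, 9, 10}, so each is used; only F can be 10, hence F = 10.
The 6 still-open variables draw from only 6 values {4, 5, 6, 7, 8, 9}, so each is used; only G can be 8, hence G = 8.
D, E, H between them cover only {4, 5, 7} — a naked triple. Remove those values from C.
No further eliminations apply; C can still be any of 6, 9.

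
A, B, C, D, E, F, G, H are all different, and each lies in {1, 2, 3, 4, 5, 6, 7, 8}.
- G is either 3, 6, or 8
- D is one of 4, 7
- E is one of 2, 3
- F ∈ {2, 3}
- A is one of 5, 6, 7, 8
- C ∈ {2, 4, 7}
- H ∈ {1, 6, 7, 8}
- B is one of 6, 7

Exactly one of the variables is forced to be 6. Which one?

Among the 8 variables, 1 fits only H (and all 8 values in {1, 2, 3, 4, 5, 6, 7, 8} must be used), so H = 1.
The 7 still-open variables together cover exactly {2, 3, 4, 5, 6, 7, 8} — 7 values for 7 variables — and 5 appears only in A's list, so A = 5.
The 6 still-open variables together cover exactly {2, 3, 4, 6, 7, 8} — 6 values for 6 variables — and 8 appears only in G's list, so G = 8.
The 5 still-open variables draw from only 5 values {2, 3, 4, 6, 7}, so each is used; only B can be 6, hence B = 6.

B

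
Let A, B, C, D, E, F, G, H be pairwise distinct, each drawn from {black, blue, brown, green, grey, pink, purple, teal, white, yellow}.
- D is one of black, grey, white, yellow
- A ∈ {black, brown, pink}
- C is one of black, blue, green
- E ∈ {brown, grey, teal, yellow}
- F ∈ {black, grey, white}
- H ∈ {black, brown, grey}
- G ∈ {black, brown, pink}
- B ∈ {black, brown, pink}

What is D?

yellow

A, B, G share exactly the 3 values {black, brown, pink}; by pigeonhole those values go to them, so strike black, brown, pink from C, D, E, F, H.
H must be grey (only option left). So D, E, F can't be grey.
F's domain is down to {white}, so F = white. Eliminate white elsewhere: D.
So D = yellow.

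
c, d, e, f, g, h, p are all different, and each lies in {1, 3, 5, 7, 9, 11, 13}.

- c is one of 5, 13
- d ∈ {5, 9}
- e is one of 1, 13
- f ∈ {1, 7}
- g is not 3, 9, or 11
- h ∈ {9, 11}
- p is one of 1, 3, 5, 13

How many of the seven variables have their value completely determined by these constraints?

3

The 7 variables together cover exactly {1, 3, 5, 7, 9, 11, 13} — 7 values for 7 variables — and 3 appears only in p's list, so p = 3.
Among the 6 still-open variables, 11 fits only h (and all 6 values in {1, 5, 7, 9, 11, 13} must be used), so h = 11.
The 5 still-open variables together cover exactly {1, 5, 7, 9, 13} — 5 values for 5 variables — and 9 appears only in d's list, so d = 9.
Determined: d=9, h=11, p=3. The other variables each still have more than one consistent value. That makes 3.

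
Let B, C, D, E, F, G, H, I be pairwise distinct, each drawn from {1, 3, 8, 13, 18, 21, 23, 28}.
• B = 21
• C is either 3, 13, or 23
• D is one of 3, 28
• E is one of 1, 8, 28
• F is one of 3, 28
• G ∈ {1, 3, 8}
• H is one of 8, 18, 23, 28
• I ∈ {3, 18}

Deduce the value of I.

18

B has just one choice, so B = 21.
The 7 still-open variables draw from only 7 values {1, 3, 8, 13, 18, 23, 28}, so each is used; only C can be 13, hence C = 13.
The 6 still-open variables together cover exactly {1, 3, 8, 18, 23, 28} — 6 values for 6 variables — and 23 appears only in H's list, so H = 23.
The 5 still-open variables together cover exactly {1, 3, 8, 18, 28} — 5 values for 5 variables — and 18 appears only in I's list, so I = 18.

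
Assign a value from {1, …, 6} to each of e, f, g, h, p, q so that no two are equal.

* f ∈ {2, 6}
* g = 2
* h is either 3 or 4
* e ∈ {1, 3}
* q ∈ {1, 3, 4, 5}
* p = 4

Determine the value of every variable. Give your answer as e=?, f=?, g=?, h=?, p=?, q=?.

g must be 2 (only option left). Remove 2 from f.
p has just one choice, so p = 4. So h, q can't be 4.
That leaves f = 6.
h must be 3 (only option left). Strike 3 from e, q.
e has just one choice, so e = 1. Strike 1 from q.
q has just one choice, so q = 5.

e=1, f=6, g=2, h=3, p=4, q=5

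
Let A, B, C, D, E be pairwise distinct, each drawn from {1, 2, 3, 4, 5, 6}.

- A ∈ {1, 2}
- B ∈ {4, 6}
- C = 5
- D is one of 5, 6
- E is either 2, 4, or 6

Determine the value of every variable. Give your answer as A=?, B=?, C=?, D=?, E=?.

A=1, B=4, C=5, D=6, E=2

C has just one choice, so C = 5. Remove 5 from D.
That leaves D = 6. Strike 6 from B, E.
B must be 4 (only option left). Strike 4 from E.
E must be 2 (only option left). So A can't be 2.
A has just one choice, so A = 1.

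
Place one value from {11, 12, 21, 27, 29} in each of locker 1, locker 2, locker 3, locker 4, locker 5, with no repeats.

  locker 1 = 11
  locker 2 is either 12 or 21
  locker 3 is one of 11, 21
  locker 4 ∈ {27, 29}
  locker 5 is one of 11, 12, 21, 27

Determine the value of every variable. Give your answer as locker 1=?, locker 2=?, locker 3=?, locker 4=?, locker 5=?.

locker 1's domain is down to {11}, so locker 1 = 11. Eliminate 11 elsewhere: locker 3, locker 5.
locker 3 has just one choice, so locker 3 = 21. Strike 21 from locker 2, locker 5.
locker 2's domain is down to {12}, so locker 2 = 12. So locker 5 can't be 12.
locker 5 must be 27 (only option left). Eliminate 27 elsewhere: locker 4.
locker 4 has just one choice, so locker 4 = 29.

locker 1=11, locker 2=12, locker 3=21, locker 4=29, locker 5=27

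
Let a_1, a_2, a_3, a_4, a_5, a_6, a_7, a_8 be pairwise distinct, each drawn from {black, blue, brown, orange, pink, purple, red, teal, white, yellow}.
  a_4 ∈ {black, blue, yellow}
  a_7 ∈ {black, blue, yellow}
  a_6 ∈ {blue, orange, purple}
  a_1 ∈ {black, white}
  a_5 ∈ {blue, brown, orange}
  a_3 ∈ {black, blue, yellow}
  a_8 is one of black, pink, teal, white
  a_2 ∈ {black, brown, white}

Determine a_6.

purple

a_3, a_4, a_7 between them cover only {black, blue, yellow} — a naked triple. Remove those values from a_1, a_2, a_5, a_6, a_8.
a_1 must be white (only option left). So a_2, a_8 can't be white.
a_2 has just one choice, so a_2 = brown. Remove brown from a_5.
a_5 must be orange (only option left). Eliminate orange elsewhere: a_6.
So a_6 = purple.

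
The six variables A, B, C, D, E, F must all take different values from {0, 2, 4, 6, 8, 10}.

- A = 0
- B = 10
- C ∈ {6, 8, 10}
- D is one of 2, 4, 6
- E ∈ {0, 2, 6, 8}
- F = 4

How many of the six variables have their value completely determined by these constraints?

A has just one choice, so A = 0. So E can't be 0.
B has just one choice, so B = 10. Remove 10 from C.
That leaves F = 4. Eliminate 4 elsewhere: D.
Determined: A=0, B=10, F=4. The other variables each still have more than one consistent value. That makes 3.

3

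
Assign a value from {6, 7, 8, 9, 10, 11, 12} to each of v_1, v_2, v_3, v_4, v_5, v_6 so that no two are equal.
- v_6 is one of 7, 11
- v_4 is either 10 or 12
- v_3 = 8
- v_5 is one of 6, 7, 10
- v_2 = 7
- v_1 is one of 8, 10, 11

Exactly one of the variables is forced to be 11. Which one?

v_2's domain is down to {7}, so v_2 = 7. Strike 7 from v_5, v_6.
So 11 goes to v_6.

v_6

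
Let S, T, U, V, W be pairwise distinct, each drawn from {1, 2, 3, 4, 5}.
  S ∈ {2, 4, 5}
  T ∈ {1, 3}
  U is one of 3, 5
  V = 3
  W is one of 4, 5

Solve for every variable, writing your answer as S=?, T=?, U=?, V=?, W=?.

V has just one choice, so V = 3. Remove 3 from T, U.
That leaves T = 1.
U must be 5 (only option left). Remove 5 from S, W.
W must be 4 (only option left). Eliminate 4 elsewhere: S.
S's domain is down to {2}, so S = 2.

S=2, T=1, U=5, V=3, W=4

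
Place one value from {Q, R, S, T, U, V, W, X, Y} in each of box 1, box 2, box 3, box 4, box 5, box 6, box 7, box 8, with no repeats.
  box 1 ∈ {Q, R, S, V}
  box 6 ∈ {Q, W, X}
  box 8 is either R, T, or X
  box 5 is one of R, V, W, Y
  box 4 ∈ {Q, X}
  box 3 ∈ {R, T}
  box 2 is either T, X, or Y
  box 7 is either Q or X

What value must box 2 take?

Y

Among the 8 variables, S fits only box 1 (and all 8 values in {Q, R, S, T, V, W, X, Y} must be used), so box 1 = S.
Among the 7 still-open variables, V fits only box 5 (and all 7 values in {Q, R, T, V, W, X, Y} must be used), so box 5 = V.
Among the 6 still-open variables, W fits only box 6 (and all 6 values in {Q, R, T, W, X, Y} must be used), so box 6 = W.
The 5 still-open variables draw from only 5 values {Q, R, T, X, Y}, so each is used; only box 2 can be Y, hence box 2 = Y.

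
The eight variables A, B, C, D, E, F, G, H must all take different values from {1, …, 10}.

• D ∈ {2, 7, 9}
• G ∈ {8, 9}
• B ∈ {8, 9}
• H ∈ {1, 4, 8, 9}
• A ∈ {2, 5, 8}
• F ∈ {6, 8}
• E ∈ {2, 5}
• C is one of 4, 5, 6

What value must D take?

The 8 variables draw from only 8 values {1, 2, 4, 5, 6, 7, 8, 9}, so each is used; only H can be 1, hence H = 1.
Among the 7 still-open variables, 4 fits only C (and all 7 values in {2, 4, 5, 6, 7, 8, 9} must be used), so C = 4.
The 6 still-open variables together cover exactly {2, 5, 6, 7, 8, 9} — 6 values for 6 variables — and 6 appears only in F's list, so F = 6.
The 5 still-open variables together cover exactly {2, 5, 7, 8, 9} — 5 values for 5 variables — and 7 appears only in D's list, so D = 7.

7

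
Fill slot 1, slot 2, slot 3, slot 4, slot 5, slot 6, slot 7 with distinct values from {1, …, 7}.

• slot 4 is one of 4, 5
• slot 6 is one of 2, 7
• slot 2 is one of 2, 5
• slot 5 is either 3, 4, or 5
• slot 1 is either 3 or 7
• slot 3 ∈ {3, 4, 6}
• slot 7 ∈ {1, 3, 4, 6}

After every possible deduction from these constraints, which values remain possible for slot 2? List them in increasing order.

2, 5

The 7 variables together cover exactly {1, 2, 3, 4, 5, 6, 7} — 7 values for 7 variables — and 1 appears only in slot 7's list, so slot 7 = 1.
The 6 still-open variables draw from only 6 values {2, 3, 4, 5, 6, 7}, so each is used; only slot 3 can be 6, hence slot 3 = 6.
No further eliminations apply; slot 2 can still be any of 2, 5.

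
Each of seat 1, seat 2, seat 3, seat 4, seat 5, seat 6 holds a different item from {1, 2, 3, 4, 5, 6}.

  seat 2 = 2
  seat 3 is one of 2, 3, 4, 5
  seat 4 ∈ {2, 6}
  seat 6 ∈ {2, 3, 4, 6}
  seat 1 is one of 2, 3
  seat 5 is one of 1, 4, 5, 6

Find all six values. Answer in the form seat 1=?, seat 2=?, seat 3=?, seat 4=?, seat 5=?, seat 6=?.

seat 1=3, seat 2=2, seat 3=5, seat 4=6, seat 5=1, seat 6=4

seat 2 must be 2 (only option left). So seat 1, seat 3, seat 4, seat 6 can't be 2.
seat 4 must be 6 (only option left). Strike 6 from seat 5, seat 6.
That leaves seat 1 = 3. Remove 3 from seat 3, seat 6.
seat 6 must be 4 (only option left). Eliminate 4 elsewhere: seat 3, seat 5.
seat 3 must be 5 (only option left). Eliminate 5 elsewhere: seat 5.
seat 5's domain is down to {1}, so seat 5 = 1.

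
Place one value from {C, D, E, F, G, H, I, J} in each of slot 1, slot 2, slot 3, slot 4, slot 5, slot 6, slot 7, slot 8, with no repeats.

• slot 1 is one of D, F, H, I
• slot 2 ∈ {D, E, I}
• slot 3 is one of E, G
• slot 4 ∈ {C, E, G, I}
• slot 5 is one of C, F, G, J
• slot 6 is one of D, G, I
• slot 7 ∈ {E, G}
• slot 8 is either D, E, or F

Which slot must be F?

The 8 variables together cover exactly {C, D, E, F, G, H, I, J} — 8 values for 8 variables — and H appears only in slot 1's list, so slot 1 = H.
The 7 still-open variables draw from only 7 values {C, D, E, F, G, I, J}, so each is used; only slot 5 can be J, hence slot 5 = J.
Among the 6 still-open variables, C fits only slot 4 (and all 6 values in {C, D, E, F, G, I} must be used), so slot 4 = C.
Among the 5 still-open variables, F fits only slot 8 (and all 5 values in {D, E, F, G, I} must be used), so slot 8 = F.

slot 8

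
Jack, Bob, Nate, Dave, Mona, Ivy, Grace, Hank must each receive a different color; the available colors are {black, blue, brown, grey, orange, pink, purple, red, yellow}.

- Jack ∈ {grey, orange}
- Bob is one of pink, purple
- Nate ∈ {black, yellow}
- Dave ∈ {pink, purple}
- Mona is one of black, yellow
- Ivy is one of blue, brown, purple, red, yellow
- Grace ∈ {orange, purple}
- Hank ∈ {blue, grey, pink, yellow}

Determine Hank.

blue

Bob and Dave between them cover only {pink, purple} — a naked pair. Remove those values from Ivy, Grace, Hank.
Grace's domain is down to {orange}, so Grace = orange. So Jack can't be orange.
Jack must be grey (only option left). Eliminate grey elsewhere: Hank.
Nate and Mona share exactly the 2 values {black, yellow}; by pigeonhole those values go to them, so strike black, yellow from Ivy, Hank.
So Hank = blue.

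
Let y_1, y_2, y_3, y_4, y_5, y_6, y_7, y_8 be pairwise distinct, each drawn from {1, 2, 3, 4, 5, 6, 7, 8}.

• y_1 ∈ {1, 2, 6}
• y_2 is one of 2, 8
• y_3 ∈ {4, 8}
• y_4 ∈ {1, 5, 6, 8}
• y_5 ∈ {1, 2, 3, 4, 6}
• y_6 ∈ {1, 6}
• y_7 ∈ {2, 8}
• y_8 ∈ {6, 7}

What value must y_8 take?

Among the 8 variables, 3 fits only y_5 (and all 8 values in {1, 2, 3, 4, 5, 6, 7, 8} must be used), so y_5 = 3.
The 7 still-open variables together cover exactly {1, 2, 4, 5, 6, 7, 8} — 7 values for 7 variables — and 4 appears only in y_3's list, so y_3 = 4.
The 6 still-open variables together cover exactly {1, 2, 5, 6, 7, 8} — 6 values for 6 variables — and 5 appears only in y_4's list, so y_4 = 5.
Among the 5 still-open variables, 7 fits only y_8 (and all 5 values in {1, 2, 6, 7, 8} must be used), so y_8 = 7.

7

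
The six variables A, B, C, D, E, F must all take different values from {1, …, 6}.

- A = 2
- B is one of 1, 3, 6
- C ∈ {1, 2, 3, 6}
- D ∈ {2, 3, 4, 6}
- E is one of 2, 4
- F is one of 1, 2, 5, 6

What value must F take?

A has just one choice, so A = 2. Strike 2 from C, D, E, F.
E must be 4 (only option left). Eliminate 4 elsewhere: D.
The 4 still-open variables draw from only 4 values {1, 3, 5, 6}, so each is used; only F can be 5, hence F = 5.

5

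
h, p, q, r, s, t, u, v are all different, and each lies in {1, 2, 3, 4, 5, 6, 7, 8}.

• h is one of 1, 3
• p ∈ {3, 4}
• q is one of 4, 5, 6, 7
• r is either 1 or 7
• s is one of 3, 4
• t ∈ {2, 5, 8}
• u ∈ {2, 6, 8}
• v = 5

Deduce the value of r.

7

v's domain is down to {5}, so v = 5. Eliminate 5 elsewhere: q, t.
p and s between them cover only {3, 4} — a naked pair. Remove those values from h, q.
h has just one choice, so h = 1. Strike 1 from r.
So r = 7.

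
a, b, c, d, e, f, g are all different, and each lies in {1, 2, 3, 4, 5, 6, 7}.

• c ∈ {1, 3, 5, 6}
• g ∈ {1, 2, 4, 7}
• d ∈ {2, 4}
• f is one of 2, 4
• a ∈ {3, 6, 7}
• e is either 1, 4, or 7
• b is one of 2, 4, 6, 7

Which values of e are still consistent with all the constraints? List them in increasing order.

The 7 variables together cover exactly {1, 2, 3, 4, 5, 6, 7} — 7 values for 7 variables — and 5 appears only in c's list, so c = 5.
The 6 still-open variables draw from only 6 values {1, 2, 3, 4, 6, 7}, so each is used; only a can be 3, hence a = 3.
Among the 5 still-open variables, 6 fits only b (and all 5 values in {1, 2, 4, 6, 7} must be used), so b = 6.
d and f between them cover only {2, 4} — a naked pair. Remove those values from e, g.
No further eliminations apply; e can still be any of 1, 7.

1, 7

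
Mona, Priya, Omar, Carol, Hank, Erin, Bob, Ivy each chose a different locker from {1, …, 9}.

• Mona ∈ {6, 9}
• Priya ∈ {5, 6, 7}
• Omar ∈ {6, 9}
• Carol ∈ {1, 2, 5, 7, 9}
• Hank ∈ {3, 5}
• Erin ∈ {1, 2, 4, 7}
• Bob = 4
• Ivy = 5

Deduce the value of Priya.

7

Bob has just one choice, so Bob = 4. Remove 4 from Erin.
Ivy's domain is down to {5}, so Ivy = 5. So Priya, Carol, Hank can't be 5.
Hank's domain is down to {3}, so Hank = 3.
Mona and Omar share exactly the 2 values {6, 9}; by pigeonhole those values go to them, so strike 6, 9 from Priya, Carol.
So Priya = 7.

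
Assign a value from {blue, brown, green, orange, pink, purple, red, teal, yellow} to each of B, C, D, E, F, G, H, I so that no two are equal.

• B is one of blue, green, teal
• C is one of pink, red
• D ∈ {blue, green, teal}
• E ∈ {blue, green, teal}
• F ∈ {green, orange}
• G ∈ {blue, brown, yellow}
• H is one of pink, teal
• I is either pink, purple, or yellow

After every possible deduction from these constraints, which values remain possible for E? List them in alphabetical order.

B, D, E between them cover only {blue, green, teal} — a naked triple. Remove those values from F, G, H.
F must be orange (only option left).
That leaves H = pink. Remove pink from C, I.
That leaves C = red.
No further eliminations apply; E can still be any of blue, green, teal.

blue, green, teal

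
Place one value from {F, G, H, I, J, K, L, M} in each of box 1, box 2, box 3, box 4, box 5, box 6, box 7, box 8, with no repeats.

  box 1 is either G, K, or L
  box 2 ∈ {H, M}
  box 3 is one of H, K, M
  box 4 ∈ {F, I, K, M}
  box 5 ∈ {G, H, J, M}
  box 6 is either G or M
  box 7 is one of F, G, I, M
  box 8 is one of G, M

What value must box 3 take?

Among the 8 variables, J fits only box 5 (and all 8 values in {F, G, H, I, J, K, L, M} must be used), so box 5 = J.
The 7 still-open variables draw from only 7 values {F, G, H, I, K, L, M}, so each is used; only box 1 can be L, hence box 1 = L.
box 6 and box 8 between them cover only {G, M} — a naked pair. Remove those values from box 2, box 3, box 4, box 7.
box 2 has just one choice, so box 2 = H. Eliminate H elsewhere: box 3.
So box 3 = K.

K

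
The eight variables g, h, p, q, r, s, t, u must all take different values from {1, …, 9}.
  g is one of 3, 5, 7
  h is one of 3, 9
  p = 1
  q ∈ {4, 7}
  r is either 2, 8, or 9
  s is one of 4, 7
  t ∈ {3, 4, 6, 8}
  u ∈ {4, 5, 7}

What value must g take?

p's domain is down to {1}, so p = 1.
q and s between them cover only {4, 7} — a naked pair. Remove those values from g, t, u.
u has just one choice, so u = 5. Strike 5 from g.
So g = 3.

3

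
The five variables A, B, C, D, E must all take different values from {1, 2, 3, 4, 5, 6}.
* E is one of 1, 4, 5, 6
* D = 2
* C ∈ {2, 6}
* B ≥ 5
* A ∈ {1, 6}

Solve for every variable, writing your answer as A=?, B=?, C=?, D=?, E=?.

A=1, B=5, C=6, D=2, E=4

D must be 2 (only option left). Remove 2 from C.
That leaves C = 6. Eliminate 6 elsewhere: A, B, E.
A must be 1 (only option left). Remove 1 from E.
B has just one choice, so B = 5. So E can't be 5.
E has just one choice, so E = 4.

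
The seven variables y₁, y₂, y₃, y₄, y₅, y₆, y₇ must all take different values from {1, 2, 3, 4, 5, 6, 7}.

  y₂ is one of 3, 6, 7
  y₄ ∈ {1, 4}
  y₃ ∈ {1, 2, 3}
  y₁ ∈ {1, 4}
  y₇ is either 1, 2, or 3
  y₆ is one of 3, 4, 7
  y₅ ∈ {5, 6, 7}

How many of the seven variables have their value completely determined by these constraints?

3

Among the 7 variables, 5 fits only y₅ (and all 7 values in {1, 2, 3, 4, 5, 6, 7} must be used), so y₅ = 5.
Among the 6 still-open variables, 6 fits only y₂ (and all 6 values in {1, 2, 3, 4, 6, 7} must be used), so y₂ = 6.
Among the 5 still-open variables, 7 fits only y₆ (and all 5 values in {1, 2, 3, 4, 7} must be used), so y₆ = 7.
y₁ and y₄ between them cover only {1, 4} — a naked pair. Remove those values from y₃, y₇.
Determined: y₂=6, y₅=5, y₆=7. The other variables each still have more than one consistent value. That makes 3.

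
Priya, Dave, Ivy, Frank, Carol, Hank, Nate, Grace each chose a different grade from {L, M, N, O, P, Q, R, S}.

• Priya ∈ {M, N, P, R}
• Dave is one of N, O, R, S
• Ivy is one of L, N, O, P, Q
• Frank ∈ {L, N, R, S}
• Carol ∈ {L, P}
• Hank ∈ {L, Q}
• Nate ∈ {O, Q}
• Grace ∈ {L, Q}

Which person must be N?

Among the 8 variables, M fits only Priya (and all 8 values in {L, M, N, O, P, Q, R, S} must be used), so Priya = M.
Hank and Grace between them cover only {L, Q} — a naked pair. Remove those values from Ivy, Frank, Carol, Nate.
That leaves Carol = P. Remove P from Ivy.
Nate must be O (only option left). So Dave, Ivy can't be O.

Ivy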